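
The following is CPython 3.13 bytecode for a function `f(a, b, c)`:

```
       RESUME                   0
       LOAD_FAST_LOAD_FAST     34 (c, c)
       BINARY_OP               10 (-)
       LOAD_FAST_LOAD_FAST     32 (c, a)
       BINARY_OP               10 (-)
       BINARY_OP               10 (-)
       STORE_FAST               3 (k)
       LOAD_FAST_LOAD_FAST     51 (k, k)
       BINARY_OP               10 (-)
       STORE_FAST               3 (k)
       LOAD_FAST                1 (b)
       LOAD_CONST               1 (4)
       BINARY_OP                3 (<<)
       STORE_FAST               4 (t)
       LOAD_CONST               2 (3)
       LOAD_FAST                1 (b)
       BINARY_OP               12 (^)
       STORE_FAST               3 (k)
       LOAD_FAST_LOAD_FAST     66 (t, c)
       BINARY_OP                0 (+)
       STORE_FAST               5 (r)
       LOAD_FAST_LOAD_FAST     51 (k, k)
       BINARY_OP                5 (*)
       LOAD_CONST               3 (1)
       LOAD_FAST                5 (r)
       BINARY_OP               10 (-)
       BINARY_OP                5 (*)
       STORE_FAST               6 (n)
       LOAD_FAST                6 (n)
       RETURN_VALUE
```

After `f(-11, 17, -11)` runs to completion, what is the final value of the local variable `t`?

272

LOAD_FAST_LOAD_FAST c,c → push -11,-11. Stack: [-11, -11]
BINARY_OP - → -11 - -11 = 0. Stack: [0]
LOAD_FAST_LOAD_FAST c,a → push -11,-11. Stack: [0, -11, -11]
BINARY_OP - → -11 - -11 = 0. Stack: [0, 0]
BINARY_OP - → 0 - 0 = 0. Stack: [0]
STORE_FAST k → k=0. Stack: []
LOAD_FAST_LOAD_FAST k,k → push 0,0. Stack: [0, 0]
BINARY_OP - → 0 - 0 = 0. Stack: [0]
STORE_FAST k → k=0. Stack: []
LOAD_FAST b → push 17. Stack: [17]
LOAD_CONST → push 4. Stack: [17, 4]
BINARY_OP << → 17 << 4 = 272. Stack: [272]
STORE_FAST t → t=272. Stack: []
LOAD_CONST → push 3. Stack: [3]
LOAD_FAST b → push 17. Stack: [3, 17]
BINARY_OP ^ → 3 ^ 17 = 18. Stack: [18]
STORE_FAST k → k=18. Stack: []
LOAD_FAST_LOAD_FAST t,c → push 272,-11. Stack: [272, -11]
BINARY_OP + → 272 + -11 = 261. Stack: [261]
STORE_FAST r → r=261. Stack: []
LOAD_FAST_LOAD_FAST k,k → push 18,18. Stack: [18, 18]
BINARY_OP * → 18 * 18 = 324. Stack: [324]
LOAD_CONST → push 1. Stack: [324, 1]
LOAD_FAST r → push 261. Stack: [324, 1, 261]
BINARY_OP - → 1 - 261 = -260. Stack: [324, -260]
BINARY_OP * → 324 * -260 = -84240. Stack: [-84240]
STORE_FAST n → n=-84240. Stack: []
LOAD_FAST n → push -84240. Stack: [-84240]
RETURN_VALUE → return -84240.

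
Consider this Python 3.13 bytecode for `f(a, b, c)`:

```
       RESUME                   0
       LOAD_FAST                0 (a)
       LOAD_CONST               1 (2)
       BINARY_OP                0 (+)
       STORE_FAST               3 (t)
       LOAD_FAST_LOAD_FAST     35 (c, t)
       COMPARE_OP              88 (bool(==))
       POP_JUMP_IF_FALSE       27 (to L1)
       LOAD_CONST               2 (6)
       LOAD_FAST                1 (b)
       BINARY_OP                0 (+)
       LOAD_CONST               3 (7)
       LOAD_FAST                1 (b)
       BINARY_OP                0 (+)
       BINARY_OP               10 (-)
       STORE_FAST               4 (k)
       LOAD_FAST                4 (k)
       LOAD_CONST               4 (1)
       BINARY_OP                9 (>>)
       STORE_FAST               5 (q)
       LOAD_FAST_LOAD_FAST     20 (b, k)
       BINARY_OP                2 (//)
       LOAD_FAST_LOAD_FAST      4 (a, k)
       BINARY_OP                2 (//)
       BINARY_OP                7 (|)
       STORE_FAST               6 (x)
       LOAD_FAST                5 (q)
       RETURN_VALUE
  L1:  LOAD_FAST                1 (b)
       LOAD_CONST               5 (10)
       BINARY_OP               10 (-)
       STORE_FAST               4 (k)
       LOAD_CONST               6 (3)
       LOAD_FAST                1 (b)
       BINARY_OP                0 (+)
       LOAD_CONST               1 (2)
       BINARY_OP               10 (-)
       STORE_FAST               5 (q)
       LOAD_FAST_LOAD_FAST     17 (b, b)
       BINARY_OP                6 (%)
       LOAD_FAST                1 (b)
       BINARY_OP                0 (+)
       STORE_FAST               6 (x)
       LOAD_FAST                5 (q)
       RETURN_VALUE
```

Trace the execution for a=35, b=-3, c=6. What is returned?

LOAD_FAST a → push 35. Stack: [35]
LOAD_CONST → push 2. Stack: [35, 2]
BINARY_OP + → 35 + 2 = 37. Stack: [37]
STORE_FAST t → t=37. Stack: []
LOAD_FAST_LOAD_FAST c,t → push 6,37. Stack: [6, 37]
COMPARE_OP bool(==) → 6 vs 37 = False. Stack: [False]
POP_JUMP_IF_FALSE → pop False; jump. Stack: []
LOAD_FAST b → push -3. Stack: [-3]
LOAD_CONST → push 10. Stack: [-3, 10]
BINARY_OP - → -3 - 10 = -13. Stack: [-13]
STORE_FAST k → k=-13. Stack: []
LOAD_CONST → push 3. Stack: [3]
LOAD_FAST b → push -3. Stack: [3, -3]
BINARY_OP + → 3 + -3 = 0. Stack: [0]
LOAD_CONST → push 2. Stack: [0, 2]
BINARY_OP - → 0 - 2 = -2. Stack: [-2]
STORE_FAST q → q=-2. Stack: []
LOAD_FAST_LOAD_FAST b,b → push -3,-3. Stack: [-3, -3]
BINARY_OP % → -3 % -3 = 0. Stack: [0]
LOAD_FAST b → push -3. Stack: [0, -3]
BINARY_OP + → 0 + -3 = -3. Stack: [-3]
STORE_FAST x → x=-3. Stack: []
LOAD_FAST q → push -2. Stack: [-2]
RETURN_VALUE → return -2.

-2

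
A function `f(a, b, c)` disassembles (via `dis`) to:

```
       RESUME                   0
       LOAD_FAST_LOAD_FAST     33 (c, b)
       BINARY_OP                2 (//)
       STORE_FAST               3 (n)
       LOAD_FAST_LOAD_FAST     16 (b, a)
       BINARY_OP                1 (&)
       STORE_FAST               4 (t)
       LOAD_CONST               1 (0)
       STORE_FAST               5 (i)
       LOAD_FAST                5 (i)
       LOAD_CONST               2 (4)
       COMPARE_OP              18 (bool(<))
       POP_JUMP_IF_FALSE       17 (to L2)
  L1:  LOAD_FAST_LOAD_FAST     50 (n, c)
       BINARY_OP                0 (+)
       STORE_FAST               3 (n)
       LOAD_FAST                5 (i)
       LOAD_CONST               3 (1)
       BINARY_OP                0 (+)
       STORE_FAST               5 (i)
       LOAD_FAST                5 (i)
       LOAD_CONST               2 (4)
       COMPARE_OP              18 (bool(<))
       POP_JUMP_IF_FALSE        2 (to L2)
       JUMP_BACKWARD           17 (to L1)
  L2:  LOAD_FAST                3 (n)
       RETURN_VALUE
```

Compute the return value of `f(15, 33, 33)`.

133

LOAD_FAST_LOAD_FAST c,b → push 33,33. Stack: [33, 33]
BINARY_OP // → 33 // 33 = 1. Stack: [1]
STORE_FAST n → n=1. Stack: []
LOAD_FAST_LOAD_FAST b,a → push 33,15. Stack: [33, 15]
BINARY_OP & → 33 & 15 = 1. Stack: [1]
STORE_FAST t → t=1. Stack: []
LOAD_CONST → push 0. Stack: [0]
STORE_FAST i → i=0. Stack: []
LOAD_FAST i → push 0. Stack: [0]
LOAD_CONST → push 4. Stack: [0, 4]
COMPARE_OP bool(<) → 0 vs 4 = True. Stack: [True]
POP_JUMP_IF_FALSE → pop True; no jump. Stack: []
LOAD_FAST_LOAD_FAST n,c → push 1,33. Stack: [1, 33]
BINARY_OP + → 1 + 33 = 34. Stack: [34]
STORE_FAST n → n=34. Stack: []
LOAD_FAST i → push 0. Stack: [0]
LOAD_CONST → push 1. Stack: [0, 1]
BINARY_OP + → 0 + 1 = 1. Stack: [1]
STORE_FAST i → i=1. Stack: []
LOAD_FAST i → push 1. Stack: [1]
LOAD_CONST → push 4. Stack: [1, 4]
COMPARE_OP bool(<) → 1 vs 4 = True. Stack: [True]
POP_JUMP_IF_FALSE → pop True; no jump. Stack: []
LOAD_FAST_LOAD_FAST n,c → push 34,33. Stack: [34, 33]
BINARY_OP + → 34 + 33 = 67. Stack: [67]
STORE_FAST n → n=67. Stack: []
LOAD_FAST i → push 1. Stack: [1]
LOAD_CONST → push 1. Stack: [1, 1]
BINARY_OP + → 1 + 1 = 2. Stack: [2]
STORE_FAST i → i=2. Stack: []
LOAD_FAST i → push 2. Stack: [2]
LOAD_CONST → push 4. Stack: [2, 4]
COMPARE_OP bool(<) → 2 vs 4 = True. Stack: [True]
POP_JUMP_IF_FALSE → pop True; no jump. Stack: []
LOAD_FAST_LOAD_FAST n,c → push 67,33. Stack: [67, 33]
BINARY_OP + → 67 + 33 = 100. Stack: [100]
STORE_FAST n → n=100. Stack: []
LOAD_FAST i → push 2. Stack: [2]
LOAD_CONST → push 1. Stack: [2, 1]
BINARY_OP + → 2 + 1 = 3. Stack: [3]
STORE_FAST i → i=3. Stack: []
LOAD_FAST i → push 3. Stack: [3]
LOAD_CONST → push 4. Stack: [3, 4]
COMPARE_OP bool(<) → 3 vs 4 = True. Stack: [True]
POP_JUMP_IF_FALSE → pop True; no jump. Stack: []
LOAD_FAST_LOAD_FAST n,c → push 100,33. Stack: [100, 33]
BINARY_OP + → 100 + 33 = 133. Stack: [133]
STORE_FAST n → n=133. Stack: []
LOAD_FAST i → push 3. Stack: [3]
LOAD_CONST → push 1. Stack: [3, 1]
BINARY_OP + → 3 + 1 = 4. Stack: [4]
STORE_FAST i → i=4. Stack: []
LOAD_FAST i → push 4. Stack: [4]
LOAD_CONST → push 4. Stack: [4, 4]
COMPARE_OP bool(<) → 4 vs 4 = False. Stack: [False]
POP_JUMP_IF_FALSE → pop False; jump. Stack: []
LOAD_FAST n → push 133. Stack: [133]
RETURN_VALUE → return 133.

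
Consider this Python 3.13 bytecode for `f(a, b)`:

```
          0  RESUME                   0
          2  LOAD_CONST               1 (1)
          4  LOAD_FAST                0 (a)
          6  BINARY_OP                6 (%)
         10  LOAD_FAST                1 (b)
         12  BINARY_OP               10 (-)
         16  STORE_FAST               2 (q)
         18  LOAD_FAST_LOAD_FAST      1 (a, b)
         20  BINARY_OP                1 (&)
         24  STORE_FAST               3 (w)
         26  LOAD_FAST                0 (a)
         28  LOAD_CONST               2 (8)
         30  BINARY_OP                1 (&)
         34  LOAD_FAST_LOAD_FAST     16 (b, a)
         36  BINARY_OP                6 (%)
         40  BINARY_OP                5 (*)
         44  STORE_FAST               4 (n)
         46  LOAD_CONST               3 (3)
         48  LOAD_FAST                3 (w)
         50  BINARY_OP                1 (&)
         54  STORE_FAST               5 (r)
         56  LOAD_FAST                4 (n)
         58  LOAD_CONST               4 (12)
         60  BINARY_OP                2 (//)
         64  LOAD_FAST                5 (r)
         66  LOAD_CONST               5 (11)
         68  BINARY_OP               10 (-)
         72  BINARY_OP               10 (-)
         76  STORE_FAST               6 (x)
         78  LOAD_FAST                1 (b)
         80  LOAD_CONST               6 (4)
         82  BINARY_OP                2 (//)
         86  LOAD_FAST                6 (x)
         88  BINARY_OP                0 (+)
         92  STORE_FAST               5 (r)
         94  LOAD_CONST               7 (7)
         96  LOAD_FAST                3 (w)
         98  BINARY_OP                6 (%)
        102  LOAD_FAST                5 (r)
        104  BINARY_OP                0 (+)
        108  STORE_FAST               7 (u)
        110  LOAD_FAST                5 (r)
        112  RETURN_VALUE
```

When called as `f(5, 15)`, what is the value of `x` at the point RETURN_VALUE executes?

LOAD_CONST → push 1. Stack: [1]
LOAD_FAST a → push 5. Stack: [1, 5]
BINARY_OP % → 1 % 5 = 1. Stack: [1]
LOAD_FAST b → push 15. Stack: [1, 15]
BINARY_OP - → 1 - 15 = -14. Stack: [-14]
STORE_FAST q → q=-14. Stack: []
LOAD_FAST_LOAD_FAST a,b → push 5,15. Stack: [5, 15]
BINARY_OP & → 5 & 15 = 5. Stack: [5]
STORE_FAST w → w=5. Stack: []
LOAD_FAST a → push 5. Stack: [5]
LOAD_CONST → push 8. Stack: [5, 8]
BINARY_OP & → 5 & 8 = 0. Stack: [0]
LOAD_FAST_LOAD_FAST b,a → push 15,5. Stack: [0, 15, 5]
BINARY_OP % → 15 % 5 = 0. Stack: [0, 0]
BINARY_OP * → 0 * 0 = 0. Stack: [0]
STORE_FAST n → n=0. Stack: []
LOAD_CONST → push 3. Stack: [3]
LOAD_FAST w → push 5. Stack: [3, 5]
BINARY_OP & → 3 & 5 = 1. Stack: [1]
STORE_FAST r → r=1. Stack: []
LOAD_FAST n → push 0. Stack: [0]
LOAD_CONST → push 12. Stack: [0, 12]
BINARY_OP // → 0 // 12 = 0. Stack: [0]
LOAD_FAST r → push 1. Stack: [0, 1]
LOAD_CONST → push 11. Stack: [0, 1, 11]
BINARY_OP - → 1 - 11 = -10. Stack: [0, -10]
BINARY_OP - → 0 - -10 = 10. Stack: [10]
STORE_FAST x → x=10. Stack: []
LOAD_FAST b → push 15. Stack: [15]
LOAD_CONST → push 4. Stack: [15, 4]
BINARY_OP // → 15 // 4 = 3. Stack: [3]
LOAD_FAST x → push 10. Stack: [3, 10]
BINARY_OP + → 3 + 10 = 13. Stack: [13]
STORE_FAST r → r=13. Stack: []
LOAD_CONST → push 7. Stack: [7]
LOAD_FAST w → push 5. Stack: [7, 5]
BINARY_OP % → 7 % 5 = 2. Stack: [2]
LOAD_FAST r → push 13. Stack: [2, 13]
BINARY_OP + → 2 + 13 = 15. Stack: [15]
STORE_FAST u → u=15. Stack: []
LOAD_FAST r → push 13. Stack: [13]
RETURN_VALUE → return 13.

10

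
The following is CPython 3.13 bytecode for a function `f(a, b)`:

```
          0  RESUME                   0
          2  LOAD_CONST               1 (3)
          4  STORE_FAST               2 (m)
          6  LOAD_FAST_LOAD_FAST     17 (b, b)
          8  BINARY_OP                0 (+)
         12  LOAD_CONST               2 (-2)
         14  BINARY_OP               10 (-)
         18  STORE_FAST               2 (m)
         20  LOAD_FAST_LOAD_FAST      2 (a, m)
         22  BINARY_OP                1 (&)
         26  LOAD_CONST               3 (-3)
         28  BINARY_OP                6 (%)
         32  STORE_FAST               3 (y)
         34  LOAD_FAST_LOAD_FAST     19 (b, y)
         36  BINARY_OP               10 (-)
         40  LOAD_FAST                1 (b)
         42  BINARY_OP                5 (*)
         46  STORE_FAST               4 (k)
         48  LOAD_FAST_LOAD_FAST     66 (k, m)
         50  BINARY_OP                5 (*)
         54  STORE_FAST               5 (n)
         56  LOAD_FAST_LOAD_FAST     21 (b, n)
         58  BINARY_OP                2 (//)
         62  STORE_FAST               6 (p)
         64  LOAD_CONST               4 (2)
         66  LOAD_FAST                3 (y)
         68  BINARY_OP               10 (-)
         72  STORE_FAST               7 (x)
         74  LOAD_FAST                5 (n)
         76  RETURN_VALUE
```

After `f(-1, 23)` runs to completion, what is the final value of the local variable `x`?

LOAD_CONST → push 3. Stack: [3]
STORE_FAST m → m=3. Stack: []
LOAD_FAST_LOAD_FAST b,b → push 23,23. Stack: [23, 23]
BINARY_OP + → 23 + 23 = 46. Stack: [46]
LOAD_CONST → push -2. Stack: [46, -2]
BINARY_OP - → 46 - -2 = 48. Stack: [48]
STORE_FAST m → m=48. Stack: []
LOAD_FAST_LOAD_FAST a,m → push -1,48. Stack: [-1, 48]
BINARY_OP & → -1 & 48 = 48. Stack: [48]
LOAD_CONST → push -3. Stack: [48, -3]
BINARY_OP % → 48 % -3 = 0. Stack: [0]
STORE_FAST y → y=0. Stack: []
LOAD_FAST_LOAD_FAST b,y → push 23,0. Stack: [23, 0]
BINARY_OP - → 23 - 0 = 23. Stack: [23]
LOAD_FAST b → push 23. Stack: [23, 23]
BINARY_OP * → 23 * 23 = 529. Stack: [529]
STORE_FAST k → k=529. Stack: []
LOAD_FAST_LOAD_FAST k,m → push 529,48. Stack: [529, 48]
BINARY_OP * → 529 * 48 = 25392. Stack: [25392]
STORE_FAST n → n=25392. Stack: []
LOAD_FAST_LOAD_FAST b,n → push 23,25392. Stack: [23, 25392]
BINARY_OP // → 23 // 25392 = 0. Stack: [0]
STORE_FAST p → p=0. Stack: []
LOAD_CONST → push 2. Stack: [2]
LOAD_FAST y → push 0. Stack: [2, 0]
BINARY_OP - → 2 - 0 = 2. Stack: [2]
STORE_FAST x → x=2. Stack: []
LOAD_FAST n → push 25392. Stack: [25392]
RETURN_VALUE → return 25392.

2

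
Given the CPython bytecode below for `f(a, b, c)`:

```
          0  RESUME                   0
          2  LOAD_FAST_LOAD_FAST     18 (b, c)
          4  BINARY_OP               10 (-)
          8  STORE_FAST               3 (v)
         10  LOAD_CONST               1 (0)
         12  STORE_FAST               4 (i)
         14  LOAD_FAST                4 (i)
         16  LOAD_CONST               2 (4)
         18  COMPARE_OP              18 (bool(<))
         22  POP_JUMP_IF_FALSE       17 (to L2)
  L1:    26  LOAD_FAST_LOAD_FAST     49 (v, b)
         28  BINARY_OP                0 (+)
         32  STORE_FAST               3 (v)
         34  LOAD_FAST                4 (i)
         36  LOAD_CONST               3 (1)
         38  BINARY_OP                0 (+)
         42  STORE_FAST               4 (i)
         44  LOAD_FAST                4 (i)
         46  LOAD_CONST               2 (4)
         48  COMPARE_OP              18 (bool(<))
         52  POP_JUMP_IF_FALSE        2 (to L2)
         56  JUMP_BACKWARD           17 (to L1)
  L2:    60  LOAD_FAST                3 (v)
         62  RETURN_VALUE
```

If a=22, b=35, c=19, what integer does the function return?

LOAD_FAST_LOAD_FAST b,c → push 35,19. Stack: [35, 19]
BINARY_OP - → 35 - 19 = 16. Stack: [16]
STORE_FAST v → v=16. Stack: []
LOAD_CONST → push 0. Stack: [0]
STORE_FAST i → i=0. Stack: []
LOAD_FAST i → push 0. Stack: [0]
LOAD_CONST → push 4. Stack: [0, 4]
COMPARE_OP bool(<) → 0 vs 4 = True. Stack: [True]
POP_JUMP_IF_FALSE → pop True; no jump. Stack: []
LOAD_FAST_LOAD_FAST v,b → push 16,35. Stack: [16, 35]
BINARY_OP + → 16 + 35 = 51. Stack: [51]
STORE_FAST v → v=51. Stack: []
LOAD_FAST i → push 0. Stack: [0]
LOAD_CONST → push 1. Stack: [0, 1]
BINARY_OP + → 0 + 1 = 1. Stack: [1]
STORE_FAST i → i=1. Stack: []
LOAD_FAST i → push 1. Stack: [1]
LOAD_CONST → push 4. Stack: [1, 4]
COMPARE_OP bool(<) → 1 vs 4 = True. Stack: [True]
POP_JUMP_IF_FALSE → pop True; no jump. Stack: []
LOAD_FAST_LOAD_FAST v,b → push 51,35. Stack: [51, 35]
BINARY_OP + → 51 + 35 = 86. Stack: [86]
STORE_FAST v → v=86. Stack: []
LOAD_FAST i → push 1. Stack: [1]
LOAD_CONST → push 1. Stack: [1, 1]
BINARY_OP + → 1 + 1 = 2. Stack: [2]
STORE_FAST i → i=2. Stack: []
LOAD_FAST i → push 2. Stack: [2]
LOAD_CONST → push 4. Stack: [2, 4]
COMPARE_OP bool(<) → 2 vs 4 = True. Stack: [True]
POP_JUMP_IF_FALSE → pop True; no jump. Stack: []
LOAD_FAST_LOAD_FAST v,b → push 86,35. Stack: [86, 35]
BINARY_OP + → 86 + 35 = 121. Stack: [121]
STORE_FAST v → v=121. Stack: []
LOAD_FAST i → push 2. Stack: [2]
LOAD_CONST → push 1. Stack: [2, 1]
BINARY_OP + → 2 + 1 = 3. Stack: [3]
STORE_FAST i → i=3. Stack: []
LOAD_FAST i → push 3. Stack: [3]
LOAD_CONST → push 4. Stack: [3, 4]
COMPARE_OP bool(<) → 3 vs 4 = True. Stack: [True]
POP_JUMP_IF_FALSE → pop True; no jump. Stack: []
LOAD_FAST_LOAD_FAST v,b → push 121,35. Stack: [121, 35]
BINARY_OP + → 121 + 35 = 156. Stack: [156]
STORE_FAST v → v=156. Stack: []
LOAD_FAST i → push 3. Stack: [3]
LOAD_CONST → push 1. Stack: [3, 1]
BINARY_OP + → 3 + 1 = 4. Stack: [4]
STORE_FAST i → i=4. Stack: []
LOAD_FAST i → push 4. Stack: [4]
LOAD_CONST → push 4. Stack: [4, 4]
COMPARE_OP bool(<) → 4 vs 4 = False. Stack: [False]
POP_JUMP_IF_FALSE → pop False; jump. Stack: []
LOAD_FAST v → push 156. Stack: [156]
RETURN_VALUE → return 156.

156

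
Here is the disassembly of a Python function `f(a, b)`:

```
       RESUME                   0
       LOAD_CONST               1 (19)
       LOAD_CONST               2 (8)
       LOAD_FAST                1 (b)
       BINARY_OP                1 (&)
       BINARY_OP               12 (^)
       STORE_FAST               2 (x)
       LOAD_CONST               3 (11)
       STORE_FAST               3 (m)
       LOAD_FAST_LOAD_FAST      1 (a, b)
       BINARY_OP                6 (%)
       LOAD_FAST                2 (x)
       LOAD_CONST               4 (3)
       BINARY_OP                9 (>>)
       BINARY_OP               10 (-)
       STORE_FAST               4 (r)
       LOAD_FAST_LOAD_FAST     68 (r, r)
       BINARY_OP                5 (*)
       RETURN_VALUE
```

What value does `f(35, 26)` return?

36

LOAD_CONST → push 19. Stack: [19]
LOAD_CONST → push 8. Stack: [19, 8]
LOAD_FAST b → push 26. Stack: [19, 8, 26]
BINARY_OP & → 8 & 26 = 8. Stack: [19, 8]
BINARY_OP ^ → 19 ^ 8 = 27. Stack: [27]
STORE_FAST x → x=27. Stack: []
LOAD_CONST → push 11. Stack: [11]
STORE_FAST m → m=11. Stack: []
LOAD_FAST_LOAD_FAST a,b → push 35,26. Stack: [35, 26]
BINARY_OP % → 35 % 26 = 9. Stack: [9]
LOAD_FAST x → push 27. Stack: [9, 27]
LOAD_CONST → push 3. Stack: [9, 27, 3]
BINARY_OP >> → 27 >> 3 = 3. Stack: [9, 3]
BINARY_OP - → 9 - 3 = 6. Stack: [6]
STORE_FAST r → r=6. Stack: []
LOAD_FAST_LOAD_FAST r,r → push 6,6. Stack: [6, 6]
BINARY_OP * → 6 * 6 = 36. Stack: [36]
RETURN_VALUE → return 36.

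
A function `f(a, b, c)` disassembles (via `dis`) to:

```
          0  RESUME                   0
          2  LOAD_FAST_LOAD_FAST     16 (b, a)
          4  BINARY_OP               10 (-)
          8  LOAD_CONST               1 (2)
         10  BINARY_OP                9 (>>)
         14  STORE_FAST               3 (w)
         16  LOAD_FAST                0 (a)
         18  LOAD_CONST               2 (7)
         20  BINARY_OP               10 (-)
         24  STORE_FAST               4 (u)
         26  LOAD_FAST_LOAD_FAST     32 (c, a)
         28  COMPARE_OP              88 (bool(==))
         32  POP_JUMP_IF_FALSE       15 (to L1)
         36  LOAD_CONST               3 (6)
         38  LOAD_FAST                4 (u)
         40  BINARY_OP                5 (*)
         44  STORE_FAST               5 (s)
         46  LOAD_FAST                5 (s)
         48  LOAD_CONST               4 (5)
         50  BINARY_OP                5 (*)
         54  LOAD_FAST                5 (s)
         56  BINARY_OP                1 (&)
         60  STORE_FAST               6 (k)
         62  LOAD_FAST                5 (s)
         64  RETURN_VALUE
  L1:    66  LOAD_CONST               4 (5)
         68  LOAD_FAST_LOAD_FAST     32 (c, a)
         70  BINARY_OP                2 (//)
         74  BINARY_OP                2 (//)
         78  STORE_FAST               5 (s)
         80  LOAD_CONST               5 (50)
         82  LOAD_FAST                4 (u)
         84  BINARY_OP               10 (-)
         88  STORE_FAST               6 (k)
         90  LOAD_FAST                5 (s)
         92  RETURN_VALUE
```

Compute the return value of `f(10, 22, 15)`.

5

LOAD_FAST_LOAD_FAST b,a → push 22,10. Stack: [22, 10]
BINARY_OP - → 22 - 10 = 12. Stack: [12]
LOAD_CONST → push 2. Stack: [12, 2]
BINARY_OP >> → 12 >> 2 = 3. Stack: [3]
STORE_FAST w → w=3. Stack: []
LOAD_FAST a → push 10. Stack: [10]
LOAD_CONST → push 7. Stack: [10, 7]
BINARY_OP - → 10 - 7 = 3. Stack: [3]
STORE_FAST u → u=3. Stack: []
LOAD_FAST_LOAD_FAST c,a → push 15,10. Stack: [15, 10]
COMPARE_OP bool(==) → 15 vs 10 = False. Stack: [False]
POP_JUMP_IF_FALSE → pop False; jump. Stack: []
LOAD_CONST → push 5. Stack: [5]
LOAD_FAST_LOAD_FAST c,a → push 15,10. Stack: [5, 15, 10]
BINARY_OP // → 15 // 10 = 1. Stack: [5, 1]
BINARY_OP // → 5 // 1 = 5. Stack: [5]
STORE_FAST s → s=5. Stack: []
LOAD_CONST → push 50. Stack: [50]
LOAD_FAST u → push 3. Stack: [50, 3]
BINARY_OP - → 50 - 3 = 47. Stack: [47]
STORE_FAST k → k=47. Stack: []
LOAD_FAST s → push 5. Stack: [5]
RETURN_VALUE → return 5.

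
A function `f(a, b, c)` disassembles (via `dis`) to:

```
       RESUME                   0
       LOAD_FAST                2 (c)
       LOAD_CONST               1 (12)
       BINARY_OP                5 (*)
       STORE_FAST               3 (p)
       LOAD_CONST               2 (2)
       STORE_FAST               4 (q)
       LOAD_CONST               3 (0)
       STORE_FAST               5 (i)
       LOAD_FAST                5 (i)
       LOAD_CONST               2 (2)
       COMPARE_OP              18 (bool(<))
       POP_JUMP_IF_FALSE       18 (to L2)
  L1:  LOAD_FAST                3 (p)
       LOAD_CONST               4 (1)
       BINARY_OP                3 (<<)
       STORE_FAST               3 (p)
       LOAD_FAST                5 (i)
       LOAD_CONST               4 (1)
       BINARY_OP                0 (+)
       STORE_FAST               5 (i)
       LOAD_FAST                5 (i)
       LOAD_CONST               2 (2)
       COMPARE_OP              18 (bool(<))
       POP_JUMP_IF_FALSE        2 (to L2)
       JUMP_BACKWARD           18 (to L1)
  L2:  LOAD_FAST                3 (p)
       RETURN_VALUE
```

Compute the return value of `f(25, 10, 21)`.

1008

LOAD_FAST c → push 21. Stack: [21]
LOAD_CONST → push 12. Stack: [21, 12]
BINARY_OP * → 21 * 12 = 252. Stack: [252]
STORE_FAST p → p=252. Stack: []
LOAD_CONST → push 2. Stack: [2]
STORE_FAST q → q=2. Stack: []
LOAD_CONST → push 0. Stack: [0]
STORE_FAST i → i=0. Stack: []
LOAD_FAST i → push 0. Stack: [0]
LOAD_CONST → push 2. Stack: [0, 2]
COMPARE_OP bool(<) → 0 vs 2 = True. Stack: [True]
POP_JUMP_IF_FALSE → pop True; no jump. Stack: []
LOAD_FAST p → push 252. Stack: [252]
LOAD_CONST → push 1. Stack: [252, 1]
BINARY_OP << → 252 << 1 = 504. Stack: [504]
STORE_FAST p → p=504. Stack: []
LOAD_FAST i → push 0. Stack: [0]
LOAD_CONST → push 1. Stack: [0, 1]
BINARY_OP + → 0 + 1 = 1. Stack: [1]
STORE_FAST i → i=1. Stack: []
LOAD_FAST i → push 1. Stack: [1]
LOAD_CONST → push 2. Stack: [1, 2]
COMPARE_OP bool(<) → 1 vs 2 = True. Stack: [True]
POP_JUMP_IF_FALSE → pop True; no jump. Stack: []
LOAD_FAST p → push 504. Stack: [504]
LOAD_CONST → push 1. Stack: [504, 1]
BINARY_OP << → 504 << 1 = 1008. Stack: [1008]
STORE_FAST p → p=1008. Stack: []
LOAD_FAST i → push 1. Stack: [1]
LOAD_CONST → push 1. Stack: [1, 1]
BINARY_OP + → 1 + 1 = 2. Stack: [2]
STORE_FAST i → i=2. Stack: []
LOAD_FAST i → push 2. Stack: [2]
LOAD_CONST → push 2. Stack: [2, 2]
COMPARE_OP bool(<) → 2 vs 2 = False. Stack: [False]
POP_JUMP_IF_FALSE → pop False; jump. Stack: []
LOAD_FAST p → push 1008. Stack: [1008]
RETURN_VALUE → return 1008.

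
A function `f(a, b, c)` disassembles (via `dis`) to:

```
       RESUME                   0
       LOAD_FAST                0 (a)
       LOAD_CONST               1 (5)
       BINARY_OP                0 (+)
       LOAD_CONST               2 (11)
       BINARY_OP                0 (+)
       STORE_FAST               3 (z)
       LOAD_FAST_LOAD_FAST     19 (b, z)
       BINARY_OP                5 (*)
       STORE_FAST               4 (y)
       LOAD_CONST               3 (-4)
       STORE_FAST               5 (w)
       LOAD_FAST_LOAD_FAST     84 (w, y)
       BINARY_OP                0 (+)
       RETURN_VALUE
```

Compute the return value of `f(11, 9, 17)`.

LOAD_FAST a → push 11. Stack: [11]
LOAD_CONST → push 5. Stack: [11, 5]
BINARY_OP + → 11 + 5 = 16. Stack: [16]
LOAD_CONST → push 11. Stack: [16, 11]
BINARY_OP + → 16 + 11 = 27. Stack: [27]
STORE_FAST z → z=27. Stack: []
LOAD_FAST_LOAD_FAST b,z → push 9,27. Stack: [9, 27]
BINARY_OP * → 9 * 27 = 243. Stack: [243]
STORE_FAST y → y=243. Stack: []
LOAD_CONST → push -4. Stack: [-4]
STORE_FAST w → w=-4. Stack: []
LOAD_FAST_LOAD_FAST w,y → push -4,243. Stack: [-4, 243]
BINARY_OP + → -4 + 243 = 239. Stack: [239]
RETURN_VALUE → return 239.

239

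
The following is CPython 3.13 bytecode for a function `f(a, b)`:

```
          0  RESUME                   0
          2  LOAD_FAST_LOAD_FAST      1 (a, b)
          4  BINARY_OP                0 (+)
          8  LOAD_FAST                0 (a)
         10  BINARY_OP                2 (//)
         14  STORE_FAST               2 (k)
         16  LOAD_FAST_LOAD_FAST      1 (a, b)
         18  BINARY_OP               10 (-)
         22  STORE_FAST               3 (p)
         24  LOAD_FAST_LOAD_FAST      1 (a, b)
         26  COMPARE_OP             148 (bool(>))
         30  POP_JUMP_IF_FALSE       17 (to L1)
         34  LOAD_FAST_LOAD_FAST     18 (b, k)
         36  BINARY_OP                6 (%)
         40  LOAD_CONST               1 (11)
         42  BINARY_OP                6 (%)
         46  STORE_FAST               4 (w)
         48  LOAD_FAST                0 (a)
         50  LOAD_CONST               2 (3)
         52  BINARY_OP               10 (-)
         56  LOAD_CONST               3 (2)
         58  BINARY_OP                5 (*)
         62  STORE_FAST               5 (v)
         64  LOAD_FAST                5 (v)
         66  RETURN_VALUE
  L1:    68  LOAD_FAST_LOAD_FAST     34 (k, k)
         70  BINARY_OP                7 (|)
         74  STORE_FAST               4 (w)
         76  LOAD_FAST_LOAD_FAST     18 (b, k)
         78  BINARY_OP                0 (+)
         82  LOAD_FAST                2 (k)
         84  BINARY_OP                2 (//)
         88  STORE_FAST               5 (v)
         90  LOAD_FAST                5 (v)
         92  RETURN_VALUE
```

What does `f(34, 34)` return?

LOAD_FAST_LOAD_FAST a,b → push 34,34. Stack: [34, 34]
BINARY_OP + → 34 + 34 = 68. Stack: [68]
LOAD_FAST a → push 34. Stack: [68, 34]
BINARY_OP // → 68 // 34 = 2. Stack: [2]
STORE_FAST k → k=2. Stack: []
LOAD_FAST_LOAD_FAST a,b → push 34,34. Stack: [34, 34]
BINARY_OP - → 34 - 34 = 0. Stack: [0]
STORE_FAST p → p=0. Stack: []
LOAD_FAST_LOAD_FAST a,b → push 34,34. Stack: [34, 34]
COMPARE_OP bool(>) → 34 vs 34 = False. Stack: [False]
POP_JUMP_IF_FALSE → pop False; jump. Stack: []
LOAD_FAST_LOAD_FAST k,k → push 2,2. Stack: [2, 2]
BINARY_OP | → 2 | 2 = 2. Stack: [2]
STORE_FAST w → w=2. Stack: []
LOAD_FAST_LOAD_FAST b,k → push 34,2. Stack: [34, 2]
BINARY_OP + → 34 + 2 = 36. Stack: [36]
LOAD_FAST k → push 2. Stack: [36, 2]
BINARY_OP // → 36 // 2 = 18. Stack: [18]
STORE_FAST v → v=18. Stack: []
LOAD_FAST v → push 18. Stack: [18]
RETURN_VALUE → return 18.

18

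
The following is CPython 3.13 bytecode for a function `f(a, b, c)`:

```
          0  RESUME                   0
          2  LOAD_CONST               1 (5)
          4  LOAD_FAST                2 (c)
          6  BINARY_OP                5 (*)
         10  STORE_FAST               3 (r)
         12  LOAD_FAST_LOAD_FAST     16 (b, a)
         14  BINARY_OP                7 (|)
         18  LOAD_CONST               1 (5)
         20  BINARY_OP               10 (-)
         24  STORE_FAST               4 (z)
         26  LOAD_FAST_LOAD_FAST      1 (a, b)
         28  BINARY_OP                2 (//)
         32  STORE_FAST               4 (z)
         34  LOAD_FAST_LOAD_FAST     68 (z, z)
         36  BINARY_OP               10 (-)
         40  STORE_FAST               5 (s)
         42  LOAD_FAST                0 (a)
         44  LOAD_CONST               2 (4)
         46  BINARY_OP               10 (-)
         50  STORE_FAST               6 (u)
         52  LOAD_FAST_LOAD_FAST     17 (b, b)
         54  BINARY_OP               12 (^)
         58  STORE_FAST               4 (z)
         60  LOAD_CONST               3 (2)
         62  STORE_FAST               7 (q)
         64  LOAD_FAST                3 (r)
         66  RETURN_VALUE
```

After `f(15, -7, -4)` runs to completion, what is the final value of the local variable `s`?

LOAD_CONST → push 5. Stack: [5]
LOAD_FAST c → push -4. Stack: [5, -4]
BINARY_OP * → 5 * -4 = -20. Stack: [-20]
STORE_FAST r → r=-20. Stack: []
LOAD_FAST_LOAD_FAST b,a → push -7,15. Stack: [-7, 15]
BINARY_OP | → -7 | 15 = -1. Stack: [-1]
LOAD_CONST → push 5. Stack: [-1, 5]
BINARY_OP - → -1 - 5 = -6. Stack: [-6]
STORE_FAST z → z=-6. Stack: []
LOAD_FAST_LOAD_FAST a,b → push 15,-7. Stack: [15, -7]
BINARY_OP // → 15 // -7 = -3. Stack: [-3]
STORE_FAST z → z=-3. Stack: []
LOAD_FAST_LOAD_FAST z,z → push -3,-3. Stack: [-3, -3]
BINARY_OP - → -3 - -3 = 0. Stack: [0]
STORE_FAST s → s=0. Stack: []
LOAD_FAST a → push 15. Stack: [15]
LOAD_CONST → push 4. Stack: [15, 4]
BINARY_OP - → 15 - 4 = 11. Stack: [11]
STORE_FAST u → u=11. Stack: []
LOAD_FAST_LOAD_FAST b,b → push -7,-7. Stack: [-7, -7]
BINARY_OP ^ → -7 ^ -7 = 0. Stack: [0]
STORE_FAST z → z=0. Stack: []
LOAD_CONST → push 2. Stack: [2]
STORE_FAST q → q=2. Stack: []
LOAD_FAST r → push -20. Stack: [-20]
RETURN_VALUE → return -20.

0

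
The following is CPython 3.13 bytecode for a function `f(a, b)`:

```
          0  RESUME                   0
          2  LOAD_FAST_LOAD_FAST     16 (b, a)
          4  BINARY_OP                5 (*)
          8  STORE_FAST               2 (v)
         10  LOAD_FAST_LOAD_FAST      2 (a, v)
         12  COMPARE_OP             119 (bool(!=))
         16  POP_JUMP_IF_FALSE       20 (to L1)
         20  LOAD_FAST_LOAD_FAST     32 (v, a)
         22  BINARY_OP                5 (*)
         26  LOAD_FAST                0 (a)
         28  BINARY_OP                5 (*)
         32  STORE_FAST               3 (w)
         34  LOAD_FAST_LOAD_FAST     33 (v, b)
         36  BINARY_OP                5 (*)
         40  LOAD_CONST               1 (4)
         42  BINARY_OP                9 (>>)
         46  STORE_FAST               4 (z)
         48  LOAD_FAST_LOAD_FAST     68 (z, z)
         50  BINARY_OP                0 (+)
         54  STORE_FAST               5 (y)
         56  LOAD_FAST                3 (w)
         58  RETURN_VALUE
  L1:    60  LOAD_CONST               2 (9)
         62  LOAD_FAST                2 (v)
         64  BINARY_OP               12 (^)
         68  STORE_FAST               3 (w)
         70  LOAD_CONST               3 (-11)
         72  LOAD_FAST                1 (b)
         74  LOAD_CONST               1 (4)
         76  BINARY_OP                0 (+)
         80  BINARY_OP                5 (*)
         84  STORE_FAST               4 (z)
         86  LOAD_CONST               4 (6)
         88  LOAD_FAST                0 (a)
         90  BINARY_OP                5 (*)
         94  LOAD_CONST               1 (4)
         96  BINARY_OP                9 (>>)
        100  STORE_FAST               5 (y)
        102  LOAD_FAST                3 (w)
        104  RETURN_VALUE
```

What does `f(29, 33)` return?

LOAD_FAST_LOAD_FAST b,a → push 33,29. Stack: [33, 29]
BINARY_OP * → 33 * 29 = 957. Stack: [957]
STORE_FAST v → v=957. Stack: []
LOAD_FAST_LOAD_FAST a,v → push 29,957. Stack: [29, 957]
COMPARE_OP bool(!=) → 29 vs 957 = True. Stack: [True]
POP_JUMP_IF_FALSE → pop True; no jump. Stack: []
LOAD_FAST_LOAD_FAST v,a → push 957,29. Stack: [957, 29]
BINARY_OP * → 957 * 29 = 27753. Stack: [27753]
LOAD_FAST a → push 29. Stack: [27753, 29]
BINARY_OP * → 27753 * 29 = 804837. Stack: [804837]
STORE_FAST w → w=804837. Stack: []
LOAD_FAST_LOAD_FAST v,b → push 957,33. Stack: [957, 33]
BINARY_OP * → 957 * 33 = 31581. Stack: [31581]
LOAD_CONST → push 4. Stack: [31581, 4]
BINARY_OP >> → 31581 >> 4 = 1973. Stack: [1973]
STORE_FAST z → z=1973. Stack: []
LOAD_FAST_LOAD_FAST z,z → push 1973,1973. Stack: [1973, 1973]
BINARY_OP + → 1973 + 1973 = 3946. Stack: [3946]
STORE_FAST y → y=3946. Stack: []
LOAD_FAST w → push 804837. Stack: [804837]
RETURN_VALUE → return 804837.

804837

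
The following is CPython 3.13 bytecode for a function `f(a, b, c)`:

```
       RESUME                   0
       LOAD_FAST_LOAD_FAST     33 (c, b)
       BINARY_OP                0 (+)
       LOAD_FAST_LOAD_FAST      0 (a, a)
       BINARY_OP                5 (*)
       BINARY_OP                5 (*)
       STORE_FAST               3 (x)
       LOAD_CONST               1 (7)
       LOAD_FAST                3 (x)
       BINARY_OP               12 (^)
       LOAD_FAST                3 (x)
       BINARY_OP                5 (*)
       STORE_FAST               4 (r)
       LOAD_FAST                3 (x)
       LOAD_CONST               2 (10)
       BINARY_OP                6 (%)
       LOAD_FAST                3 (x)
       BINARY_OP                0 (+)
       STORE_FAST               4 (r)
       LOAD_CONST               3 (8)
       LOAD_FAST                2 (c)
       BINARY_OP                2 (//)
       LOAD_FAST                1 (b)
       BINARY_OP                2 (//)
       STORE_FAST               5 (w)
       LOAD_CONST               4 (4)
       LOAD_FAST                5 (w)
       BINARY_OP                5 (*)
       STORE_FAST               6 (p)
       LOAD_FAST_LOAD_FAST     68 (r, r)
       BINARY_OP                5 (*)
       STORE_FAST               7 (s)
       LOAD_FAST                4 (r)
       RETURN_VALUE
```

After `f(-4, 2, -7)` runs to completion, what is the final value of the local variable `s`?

6400

LOAD_FAST_LOAD_FAST c,b → push -7,2. Stack: [-7, 2]
BINARY_OP + → -7 + 2 = -5. Stack: [-5]
LOAD_FAST_LOAD_FAST a,a → push -4,-4. Stack: [-5, -4, -4]
BINARY_OP * → -4 * -4 = 16. Stack: [-5, 16]
BINARY_OP * → -5 * 16 = -80. Stack: [-80]
STORE_FAST x → x=-80. Stack: []
LOAD_CONST → push 7. Stack: [7]
LOAD_FAST x → push -80. Stack: [7, -80]
BINARY_OP ^ → 7 ^ -80 = -73. Stack: [-73]
LOAD_FAST x → push -80. Stack: [-73, -80]
BINARY_OP * → -73 * -80 = 5840. Stack: [5840]
STORE_FAST r → r=5840. Stack: []
LOAD_FAST x → push -80. Stack: [-80]
LOAD_CONST → push 10. Stack: [-80, 10]
BINARY_OP % → -80 % 10 = 0. Stack: [0]
LOAD_FAST x → push -80. Stack: [0, -80]
BINARY_OP + → 0 + -80 = -80. Stack: [-80]
STORE_FAST r → r=-80. Stack: []
LOAD_CONST → push 8. Stack: [8]
LOAD_FAST c → push -7. Stack: [8, -7]
BINARY_OP // → 8 // -7 = -2. Stack: [-2]
LOAD_FAST b → push 2. Stack: [-2, 2]
BINARY_OP // → -2 // 2 = -1. Stack: [-1]
STORE_FAST w → w=-1. Stack: []
LOAD_CONST → push 4. Stack: [4]
LOAD_FAST w → push -1. Stack: [4, -1]
BINARY_OP * → 4 * -1 = -4. Stack: [-4]
STORE_FAST p → p=-4. Stack: []
LOAD_FAST_LOAD_FAST r,r → push -80,-80. Stack: [-80, -80]
BINARY_OP * → -80 * -80 = 6400. Stack: [6400]
STORE_FAST s → s=6400. Stack: []
LOAD_FAST r → push -80. Stack: [-80]
RETURN_VALUE → return -80.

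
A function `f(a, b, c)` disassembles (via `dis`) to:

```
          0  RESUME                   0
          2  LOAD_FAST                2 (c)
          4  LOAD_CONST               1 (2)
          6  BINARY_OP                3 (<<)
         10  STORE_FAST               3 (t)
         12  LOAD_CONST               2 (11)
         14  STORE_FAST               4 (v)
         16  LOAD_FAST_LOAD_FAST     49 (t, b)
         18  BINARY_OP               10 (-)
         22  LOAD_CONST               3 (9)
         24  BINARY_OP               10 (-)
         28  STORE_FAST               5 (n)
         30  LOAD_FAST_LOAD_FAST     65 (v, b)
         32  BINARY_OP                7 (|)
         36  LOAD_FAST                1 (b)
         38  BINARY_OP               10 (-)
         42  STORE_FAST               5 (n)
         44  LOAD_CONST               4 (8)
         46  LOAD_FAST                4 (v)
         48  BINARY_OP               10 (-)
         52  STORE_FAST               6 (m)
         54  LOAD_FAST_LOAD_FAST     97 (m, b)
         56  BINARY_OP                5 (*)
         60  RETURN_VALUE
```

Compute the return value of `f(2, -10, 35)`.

LOAD_FAST c → push 35. Stack: [35]
LOAD_CONST → push 2. Stack: [35, 2]
BINARY_OP << → 35 << 2 = 140. Stack: [140]
STORE_FAST t → t=140. Stack: []
LOAD_CONST → push 11. Stack: [11]
STORE_FAST v → v=11. Stack: []
LOAD_FAST_LOAD_FAST t,b → push 140,-10. Stack: [140, -10]
BINARY_OP - → 140 - -10 = 150. Stack: [150]
LOAD_CONST → push 9. Stack: [150, 9]
BINARY_OP - → 150 - 9 = 141. Stack: [141]
STORE_FAST n → n=141. Stack: []
LOAD_FAST_LOAD_FAST v,b → push 11,-10. Stack: [11, -10]
BINARY_OP | → 11 | -10 = -1. Stack: [-1]
LOAD_FAST b → push -10. Stack: [-1, -10]
BINARY_OP - → -1 - -10 = 9. Stack: [9]
STORE_FAST n → n=9. Stack: []
LOAD_CONST → push 8. Stack: [8]
LOAD_FAST v → push 11. Stack: [8, 11]
BINARY_OP - → 8 - 11 = -3. Stack: [-3]
STORE_FAST m → m=-3. Stack: []
LOAD_FAST_LOAD_FAST m,b → push -3,-10. Stack: [-3, -10]
BINARY_OP * → -3 * -10 = 30. Stack: [30]
RETURN_VALUE → return 30.

30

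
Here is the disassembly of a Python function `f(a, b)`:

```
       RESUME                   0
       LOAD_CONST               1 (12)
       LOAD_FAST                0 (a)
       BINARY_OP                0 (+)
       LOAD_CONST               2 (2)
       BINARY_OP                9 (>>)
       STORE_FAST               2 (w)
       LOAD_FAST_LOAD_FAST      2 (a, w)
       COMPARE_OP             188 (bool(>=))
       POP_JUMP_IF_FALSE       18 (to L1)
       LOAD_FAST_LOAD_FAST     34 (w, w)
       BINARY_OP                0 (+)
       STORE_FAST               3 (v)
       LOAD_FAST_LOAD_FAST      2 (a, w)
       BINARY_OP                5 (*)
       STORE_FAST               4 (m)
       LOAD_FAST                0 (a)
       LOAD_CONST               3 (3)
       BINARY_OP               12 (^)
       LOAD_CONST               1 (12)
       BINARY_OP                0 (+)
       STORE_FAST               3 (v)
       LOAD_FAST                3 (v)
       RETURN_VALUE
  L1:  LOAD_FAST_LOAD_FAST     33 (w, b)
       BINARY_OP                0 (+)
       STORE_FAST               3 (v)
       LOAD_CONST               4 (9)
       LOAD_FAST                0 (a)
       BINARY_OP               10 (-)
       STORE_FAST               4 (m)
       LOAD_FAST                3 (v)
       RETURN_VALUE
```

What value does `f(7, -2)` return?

16

LOAD_CONST → push 12. Stack: [12]
LOAD_FAST a → push 7. Stack: [12, 7]
BINARY_OP + → 12 + 7 = 19. Stack: [19]
LOAD_CONST → push 2. Stack: [19, 2]
BINARY_OP >> → 19 >> 2 = 4. Stack: [4]
STORE_FAST w → w=4. Stack: []
LOAD_FAST_LOAD_FAST a,w → push 7,4. Stack: [7, 4]
COMPARE_OP bool(>=) → 7 vs 4 = True. Stack: [True]
POP_JUMP_IF_FALSE → pop True; no jump. Stack: []
LOAD_FAST_LOAD_FAST w,w → push 4,4. Stack: [4, 4]
BINARY_OP + → 4 + 4 = 8. Stack: [8]
STORE_FAST v → v=8. Stack: []
LOAD_FAST_LOAD_FAST a,w → push 7,4. Stack: [7, 4]
BINARY_OP * → 7 * 4 = 28. Stack: [28]
STORE_FAST m → m=28. Stack: []
LOAD_FAST a → push 7. Stack: [7]
LOAD_CONST → push 3. Stack: [7, 3]
BINARY_OP ^ → 7 ^ 3 = 4. Stack: [4]
LOAD_CONST → push 12. Stack: [4, 12]
BINARY_OP + → 4 + 12 = 16. Stack: [16]
STORE_FAST v → v=16. Stack: []
LOAD_FAST v → push 16. Stack: [16]
RETURN_VALUE → return 16.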